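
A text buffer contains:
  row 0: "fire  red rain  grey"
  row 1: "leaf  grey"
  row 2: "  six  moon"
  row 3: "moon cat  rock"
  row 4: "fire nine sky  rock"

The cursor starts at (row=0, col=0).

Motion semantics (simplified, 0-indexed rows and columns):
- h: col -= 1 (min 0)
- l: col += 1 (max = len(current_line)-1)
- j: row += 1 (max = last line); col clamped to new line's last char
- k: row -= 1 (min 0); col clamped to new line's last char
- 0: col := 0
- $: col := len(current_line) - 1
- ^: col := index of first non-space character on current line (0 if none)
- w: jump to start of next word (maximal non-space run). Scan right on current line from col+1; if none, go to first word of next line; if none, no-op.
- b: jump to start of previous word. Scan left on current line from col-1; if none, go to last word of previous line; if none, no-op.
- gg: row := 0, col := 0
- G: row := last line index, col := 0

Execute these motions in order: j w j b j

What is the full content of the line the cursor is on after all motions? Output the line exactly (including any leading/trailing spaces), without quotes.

Answer: moon cat  rock

Derivation:
After 1 (j): row=1 col=0 char='l'
After 2 (w): row=1 col=6 char='g'
After 3 (j): row=2 col=6 char='_'
After 4 (b): row=2 col=2 char='s'
After 5 (j): row=3 col=2 char='o'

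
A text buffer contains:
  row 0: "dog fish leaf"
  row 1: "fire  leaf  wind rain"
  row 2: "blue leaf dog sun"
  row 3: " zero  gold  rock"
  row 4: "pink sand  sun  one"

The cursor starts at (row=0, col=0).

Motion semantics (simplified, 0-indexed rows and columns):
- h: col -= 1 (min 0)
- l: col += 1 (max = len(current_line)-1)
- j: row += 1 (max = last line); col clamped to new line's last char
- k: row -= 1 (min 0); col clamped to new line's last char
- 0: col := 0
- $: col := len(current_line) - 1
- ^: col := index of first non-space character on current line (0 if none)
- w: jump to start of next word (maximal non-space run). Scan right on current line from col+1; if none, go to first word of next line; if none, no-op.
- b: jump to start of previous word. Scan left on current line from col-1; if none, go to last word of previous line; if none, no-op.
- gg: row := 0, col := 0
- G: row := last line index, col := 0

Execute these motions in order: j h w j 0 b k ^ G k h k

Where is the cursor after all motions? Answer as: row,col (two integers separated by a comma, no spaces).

After 1 (j): row=1 col=0 char='f'
After 2 (h): row=1 col=0 char='f'
After 3 (w): row=1 col=6 char='l'
After 4 (j): row=2 col=6 char='e'
After 5 (0): row=2 col=0 char='b'
After 6 (b): row=1 col=17 char='r'
After 7 (k): row=0 col=12 char='f'
After 8 (^): row=0 col=0 char='d'
After 9 (G): row=4 col=0 char='p'
After 10 (k): row=3 col=0 char='_'
After 11 (h): row=3 col=0 char='_'
After 12 (k): row=2 col=0 char='b'

Answer: 2,0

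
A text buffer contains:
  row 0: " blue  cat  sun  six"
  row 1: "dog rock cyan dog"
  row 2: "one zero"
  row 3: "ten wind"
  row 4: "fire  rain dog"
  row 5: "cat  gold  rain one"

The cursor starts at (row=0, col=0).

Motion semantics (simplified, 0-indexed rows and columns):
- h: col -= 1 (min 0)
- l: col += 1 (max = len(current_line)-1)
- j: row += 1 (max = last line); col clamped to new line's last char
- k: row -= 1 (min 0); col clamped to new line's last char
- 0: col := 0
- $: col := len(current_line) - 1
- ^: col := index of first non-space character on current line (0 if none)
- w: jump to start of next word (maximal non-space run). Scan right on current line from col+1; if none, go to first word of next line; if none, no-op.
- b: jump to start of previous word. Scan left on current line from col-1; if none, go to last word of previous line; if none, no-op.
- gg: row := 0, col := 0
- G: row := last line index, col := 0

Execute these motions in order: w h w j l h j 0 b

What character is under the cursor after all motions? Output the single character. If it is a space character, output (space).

Answer: d

Derivation:
After 1 (w): row=0 col=1 char='b'
After 2 (h): row=0 col=0 char='_'
After 3 (w): row=0 col=1 char='b'
After 4 (j): row=1 col=1 char='o'
After 5 (l): row=1 col=2 char='g'
After 6 (h): row=1 col=1 char='o'
After 7 (j): row=2 col=1 char='n'
After 8 (0): row=2 col=0 char='o'
After 9 (b): row=1 col=14 char='d'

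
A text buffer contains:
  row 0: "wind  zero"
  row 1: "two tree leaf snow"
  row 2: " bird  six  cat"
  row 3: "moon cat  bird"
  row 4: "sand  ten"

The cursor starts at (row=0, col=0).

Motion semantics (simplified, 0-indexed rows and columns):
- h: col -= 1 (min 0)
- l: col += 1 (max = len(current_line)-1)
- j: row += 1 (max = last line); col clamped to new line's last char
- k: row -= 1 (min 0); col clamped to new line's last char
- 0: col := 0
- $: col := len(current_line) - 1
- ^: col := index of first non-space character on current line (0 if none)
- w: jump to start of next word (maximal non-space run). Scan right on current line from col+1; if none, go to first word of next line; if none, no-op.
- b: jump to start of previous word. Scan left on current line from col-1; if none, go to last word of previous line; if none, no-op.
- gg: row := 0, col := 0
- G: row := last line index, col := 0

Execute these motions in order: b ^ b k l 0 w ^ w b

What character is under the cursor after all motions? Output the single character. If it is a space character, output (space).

Answer: w

Derivation:
After 1 (b): row=0 col=0 char='w'
After 2 (^): row=0 col=0 char='w'
After 3 (b): row=0 col=0 char='w'
After 4 (k): row=0 col=0 char='w'
After 5 (l): row=0 col=1 char='i'
After 6 (0): row=0 col=0 char='w'
After 7 (w): row=0 col=6 char='z'
After 8 (^): row=0 col=0 char='w'
After 9 (w): row=0 col=6 char='z'
After 10 (b): row=0 col=0 char='w'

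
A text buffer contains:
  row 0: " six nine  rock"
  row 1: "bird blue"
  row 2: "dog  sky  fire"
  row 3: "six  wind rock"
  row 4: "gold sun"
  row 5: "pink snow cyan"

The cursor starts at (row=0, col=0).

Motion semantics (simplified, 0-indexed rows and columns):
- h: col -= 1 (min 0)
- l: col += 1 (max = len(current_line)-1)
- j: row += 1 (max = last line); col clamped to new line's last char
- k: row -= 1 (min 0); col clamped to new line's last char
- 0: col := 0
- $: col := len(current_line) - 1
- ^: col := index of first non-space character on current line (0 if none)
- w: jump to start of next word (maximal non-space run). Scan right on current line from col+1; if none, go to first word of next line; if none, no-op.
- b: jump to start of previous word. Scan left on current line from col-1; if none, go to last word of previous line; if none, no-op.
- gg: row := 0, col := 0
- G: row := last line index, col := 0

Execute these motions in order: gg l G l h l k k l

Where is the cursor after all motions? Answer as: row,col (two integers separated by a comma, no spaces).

Answer: 3,2

Derivation:
After 1 (gg): row=0 col=0 char='_'
After 2 (l): row=0 col=1 char='s'
After 3 (G): row=5 col=0 char='p'
After 4 (l): row=5 col=1 char='i'
After 5 (h): row=5 col=0 char='p'
After 6 (l): row=5 col=1 char='i'
After 7 (k): row=4 col=1 char='o'
After 8 (k): row=3 col=1 char='i'
After 9 (l): row=3 col=2 char='x'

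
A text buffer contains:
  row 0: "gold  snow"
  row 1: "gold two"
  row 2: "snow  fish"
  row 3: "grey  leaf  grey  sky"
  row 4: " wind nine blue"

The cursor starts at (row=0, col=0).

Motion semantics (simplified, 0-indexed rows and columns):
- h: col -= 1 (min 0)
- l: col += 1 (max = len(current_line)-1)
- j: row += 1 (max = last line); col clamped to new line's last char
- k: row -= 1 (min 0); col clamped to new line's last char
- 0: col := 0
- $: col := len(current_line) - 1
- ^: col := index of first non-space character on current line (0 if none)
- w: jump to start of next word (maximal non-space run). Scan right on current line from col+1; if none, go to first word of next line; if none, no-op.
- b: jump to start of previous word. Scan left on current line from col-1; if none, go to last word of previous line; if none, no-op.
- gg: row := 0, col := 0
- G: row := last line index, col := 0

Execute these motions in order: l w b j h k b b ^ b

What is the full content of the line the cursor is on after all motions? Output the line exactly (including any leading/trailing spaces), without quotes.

After 1 (l): row=0 col=1 char='o'
After 2 (w): row=0 col=6 char='s'
After 3 (b): row=0 col=0 char='g'
After 4 (j): row=1 col=0 char='g'
After 5 (h): row=1 col=0 char='g'
After 6 (k): row=0 col=0 char='g'
After 7 (b): row=0 col=0 char='g'
After 8 (b): row=0 col=0 char='g'
After 9 (^): row=0 col=0 char='g'
After 10 (b): row=0 col=0 char='g'

Answer: gold  snow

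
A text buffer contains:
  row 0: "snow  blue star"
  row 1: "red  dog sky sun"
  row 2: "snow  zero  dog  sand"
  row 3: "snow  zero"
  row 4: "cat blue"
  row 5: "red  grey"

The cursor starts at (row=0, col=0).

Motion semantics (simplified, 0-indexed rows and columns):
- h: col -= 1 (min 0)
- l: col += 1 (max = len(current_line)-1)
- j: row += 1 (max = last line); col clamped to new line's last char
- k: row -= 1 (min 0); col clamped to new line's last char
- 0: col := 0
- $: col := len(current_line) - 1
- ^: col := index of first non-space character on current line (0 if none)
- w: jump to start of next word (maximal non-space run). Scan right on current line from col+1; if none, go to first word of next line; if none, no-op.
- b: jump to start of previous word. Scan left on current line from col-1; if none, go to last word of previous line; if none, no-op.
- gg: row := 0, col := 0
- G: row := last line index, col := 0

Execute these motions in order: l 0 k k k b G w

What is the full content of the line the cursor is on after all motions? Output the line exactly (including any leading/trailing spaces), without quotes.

After 1 (l): row=0 col=1 char='n'
After 2 (0): row=0 col=0 char='s'
After 3 (k): row=0 col=0 char='s'
After 4 (k): row=0 col=0 char='s'
After 5 (k): row=0 col=0 char='s'
After 6 (b): row=0 col=0 char='s'
After 7 (G): row=5 col=0 char='r'
After 8 (w): row=5 col=5 char='g'

Answer: red  grey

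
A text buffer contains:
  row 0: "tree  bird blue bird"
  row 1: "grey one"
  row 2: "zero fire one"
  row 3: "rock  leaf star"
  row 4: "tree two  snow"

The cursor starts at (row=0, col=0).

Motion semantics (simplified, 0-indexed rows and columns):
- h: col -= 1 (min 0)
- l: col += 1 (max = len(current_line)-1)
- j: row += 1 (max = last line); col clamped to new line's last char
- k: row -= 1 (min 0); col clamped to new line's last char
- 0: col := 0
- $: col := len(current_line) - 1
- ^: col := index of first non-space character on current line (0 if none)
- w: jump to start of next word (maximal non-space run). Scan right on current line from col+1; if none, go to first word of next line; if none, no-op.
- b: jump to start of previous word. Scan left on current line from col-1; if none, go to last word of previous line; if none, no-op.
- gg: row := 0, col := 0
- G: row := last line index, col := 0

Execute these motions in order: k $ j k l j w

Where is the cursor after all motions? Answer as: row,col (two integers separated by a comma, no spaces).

Answer: 2,0

Derivation:
After 1 (k): row=0 col=0 char='t'
After 2 ($): row=0 col=19 char='d'
After 3 (j): row=1 col=7 char='e'
After 4 (k): row=0 col=7 char='i'
After 5 (l): row=0 col=8 char='r'
After 6 (j): row=1 col=7 char='e'
After 7 (w): row=2 col=0 char='z'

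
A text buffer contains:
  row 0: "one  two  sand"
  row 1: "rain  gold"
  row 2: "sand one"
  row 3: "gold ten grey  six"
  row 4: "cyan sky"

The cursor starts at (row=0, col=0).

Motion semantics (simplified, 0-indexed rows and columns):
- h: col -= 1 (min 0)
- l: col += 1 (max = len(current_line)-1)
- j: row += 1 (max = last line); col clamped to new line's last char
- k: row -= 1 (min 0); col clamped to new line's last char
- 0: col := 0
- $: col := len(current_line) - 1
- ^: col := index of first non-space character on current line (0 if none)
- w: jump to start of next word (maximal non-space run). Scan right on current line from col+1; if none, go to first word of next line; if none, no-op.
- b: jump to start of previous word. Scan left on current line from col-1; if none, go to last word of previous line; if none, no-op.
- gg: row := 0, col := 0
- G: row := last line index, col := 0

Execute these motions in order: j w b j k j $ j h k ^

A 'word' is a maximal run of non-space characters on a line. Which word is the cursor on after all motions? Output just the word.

After 1 (j): row=1 col=0 char='r'
After 2 (w): row=1 col=6 char='g'
After 3 (b): row=1 col=0 char='r'
After 4 (j): row=2 col=0 char='s'
After 5 (k): row=1 col=0 char='r'
After 6 (j): row=2 col=0 char='s'
After 7 ($): row=2 col=7 char='e'
After 8 (j): row=3 col=7 char='n'
After 9 (h): row=3 col=6 char='e'
After 10 (k): row=2 col=6 char='n'
After 11 (^): row=2 col=0 char='s'

Answer: sand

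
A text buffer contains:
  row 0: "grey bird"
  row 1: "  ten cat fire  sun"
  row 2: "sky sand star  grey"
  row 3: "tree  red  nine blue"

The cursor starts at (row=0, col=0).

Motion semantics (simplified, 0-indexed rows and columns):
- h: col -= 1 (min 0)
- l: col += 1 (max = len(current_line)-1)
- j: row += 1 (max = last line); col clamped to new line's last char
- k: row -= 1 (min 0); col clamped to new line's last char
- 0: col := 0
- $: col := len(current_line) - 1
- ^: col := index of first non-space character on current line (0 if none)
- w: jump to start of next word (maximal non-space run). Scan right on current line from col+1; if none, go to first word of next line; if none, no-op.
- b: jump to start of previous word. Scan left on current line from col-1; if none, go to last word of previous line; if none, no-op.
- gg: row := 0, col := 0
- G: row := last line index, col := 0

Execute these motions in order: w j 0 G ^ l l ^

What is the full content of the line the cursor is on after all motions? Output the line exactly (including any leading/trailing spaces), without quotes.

After 1 (w): row=0 col=5 char='b'
After 2 (j): row=1 col=5 char='_'
After 3 (0): row=1 col=0 char='_'
After 4 (G): row=3 col=0 char='t'
After 5 (^): row=3 col=0 char='t'
After 6 (l): row=3 col=1 char='r'
After 7 (l): row=3 col=2 char='e'
After 8 (^): row=3 col=0 char='t'

Answer: tree  red  nine blue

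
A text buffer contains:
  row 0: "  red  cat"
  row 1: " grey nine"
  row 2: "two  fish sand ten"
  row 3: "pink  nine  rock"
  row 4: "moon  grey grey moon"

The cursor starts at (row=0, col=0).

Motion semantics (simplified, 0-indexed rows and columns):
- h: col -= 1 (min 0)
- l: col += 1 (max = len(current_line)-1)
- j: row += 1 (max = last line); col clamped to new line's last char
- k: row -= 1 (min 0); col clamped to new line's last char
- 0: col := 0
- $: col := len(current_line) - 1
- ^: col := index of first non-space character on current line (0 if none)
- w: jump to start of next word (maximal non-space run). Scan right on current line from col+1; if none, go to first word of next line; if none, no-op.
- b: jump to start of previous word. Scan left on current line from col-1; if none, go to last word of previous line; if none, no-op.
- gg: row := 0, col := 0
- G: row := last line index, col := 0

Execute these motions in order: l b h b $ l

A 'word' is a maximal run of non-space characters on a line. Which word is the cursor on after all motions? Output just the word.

After 1 (l): row=0 col=1 char='_'
After 2 (b): row=0 col=1 char='_'
After 3 (h): row=0 col=0 char='_'
After 4 (b): row=0 col=0 char='_'
After 5 ($): row=0 col=9 char='t'
After 6 (l): row=0 col=9 char='t'

Answer: cat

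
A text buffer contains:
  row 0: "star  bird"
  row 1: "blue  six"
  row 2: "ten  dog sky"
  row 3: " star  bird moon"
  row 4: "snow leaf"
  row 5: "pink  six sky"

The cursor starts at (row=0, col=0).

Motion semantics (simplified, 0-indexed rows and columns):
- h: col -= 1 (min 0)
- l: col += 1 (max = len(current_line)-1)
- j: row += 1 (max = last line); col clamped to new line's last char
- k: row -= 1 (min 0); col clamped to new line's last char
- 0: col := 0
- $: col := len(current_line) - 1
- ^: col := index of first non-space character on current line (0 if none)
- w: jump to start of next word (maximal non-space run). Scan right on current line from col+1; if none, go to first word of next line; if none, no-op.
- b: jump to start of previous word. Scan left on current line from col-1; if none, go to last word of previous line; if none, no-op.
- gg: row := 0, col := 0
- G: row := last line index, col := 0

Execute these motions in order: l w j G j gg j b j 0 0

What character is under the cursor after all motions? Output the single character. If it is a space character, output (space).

Answer: b

Derivation:
After 1 (l): row=0 col=1 char='t'
After 2 (w): row=0 col=6 char='b'
After 3 (j): row=1 col=6 char='s'
After 4 (G): row=5 col=0 char='p'
After 5 (j): row=5 col=0 char='p'
After 6 (gg): row=0 col=0 char='s'
After 7 (j): row=1 col=0 char='b'
After 8 (b): row=0 col=6 char='b'
After 9 (j): row=1 col=6 char='s'
After 10 (0): row=1 col=0 char='b'
After 11 (0): row=1 col=0 char='b'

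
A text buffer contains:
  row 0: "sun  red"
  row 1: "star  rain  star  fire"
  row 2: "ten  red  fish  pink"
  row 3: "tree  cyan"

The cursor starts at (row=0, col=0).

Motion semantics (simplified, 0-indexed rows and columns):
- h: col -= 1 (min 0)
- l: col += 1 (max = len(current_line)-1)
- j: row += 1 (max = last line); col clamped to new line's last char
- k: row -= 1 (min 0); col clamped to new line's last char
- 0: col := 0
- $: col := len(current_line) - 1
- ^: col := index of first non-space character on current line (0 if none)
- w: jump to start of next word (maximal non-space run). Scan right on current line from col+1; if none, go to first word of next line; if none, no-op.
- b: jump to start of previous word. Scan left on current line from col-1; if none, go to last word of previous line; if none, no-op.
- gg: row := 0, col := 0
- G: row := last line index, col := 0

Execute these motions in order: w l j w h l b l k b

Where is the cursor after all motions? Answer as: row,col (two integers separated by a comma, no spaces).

Answer: 0,5

Derivation:
After 1 (w): row=0 col=5 char='r'
After 2 (l): row=0 col=6 char='e'
After 3 (j): row=1 col=6 char='r'
After 4 (w): row=1 col=12 char='s'
After 5 (h): row=1 col=11 char='_'
After 6 (l): row=1 col=12 char='s'
After 7 (b): row=1 col=6 char='r'
After 8 (l): row=1 col=7 char='a'
After 9 (k): row=0 col=7 char='d'
After 10 (b): row=0 col=5 char='r'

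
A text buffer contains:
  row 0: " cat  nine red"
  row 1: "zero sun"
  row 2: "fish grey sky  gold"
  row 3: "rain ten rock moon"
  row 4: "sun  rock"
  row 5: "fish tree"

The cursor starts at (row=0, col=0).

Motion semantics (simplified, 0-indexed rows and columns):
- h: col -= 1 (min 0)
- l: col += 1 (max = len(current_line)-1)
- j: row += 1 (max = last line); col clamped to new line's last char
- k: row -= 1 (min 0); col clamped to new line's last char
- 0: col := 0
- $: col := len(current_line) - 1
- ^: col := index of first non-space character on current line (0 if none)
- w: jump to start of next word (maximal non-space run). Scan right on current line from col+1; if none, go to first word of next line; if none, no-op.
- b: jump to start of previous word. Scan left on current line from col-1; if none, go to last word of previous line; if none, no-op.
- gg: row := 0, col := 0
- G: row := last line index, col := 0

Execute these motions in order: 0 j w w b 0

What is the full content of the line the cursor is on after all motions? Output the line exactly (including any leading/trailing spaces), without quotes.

After 1 (0): row=0 col=0 char='_'
After 2 (j): row=1 col=0 char='z'
After 3 (w): row=1 col=5 char='s'
After 4 (w): row=2 col=0 char='f'
After 5 (b): row=1 col=5 char='s'
After 6 (0): row=1 col=0 char='z'

Answer: zero sun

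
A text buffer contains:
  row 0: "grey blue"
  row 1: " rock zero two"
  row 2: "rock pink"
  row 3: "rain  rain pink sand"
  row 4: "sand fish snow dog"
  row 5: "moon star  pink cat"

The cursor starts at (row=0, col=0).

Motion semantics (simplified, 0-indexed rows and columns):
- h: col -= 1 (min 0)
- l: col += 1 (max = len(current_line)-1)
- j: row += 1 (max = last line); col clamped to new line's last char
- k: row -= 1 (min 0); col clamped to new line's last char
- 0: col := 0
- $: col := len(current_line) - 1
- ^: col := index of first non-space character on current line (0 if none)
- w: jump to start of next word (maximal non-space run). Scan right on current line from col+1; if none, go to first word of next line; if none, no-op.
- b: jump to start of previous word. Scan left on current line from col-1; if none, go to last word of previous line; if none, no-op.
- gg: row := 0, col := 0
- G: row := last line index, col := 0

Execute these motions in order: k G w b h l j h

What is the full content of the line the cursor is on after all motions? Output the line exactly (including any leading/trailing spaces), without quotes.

Answer: moon star  pink cat

Derivation:
After 1 (k): row=0 col=0 char='g'
After 2 (G): row=5 col=0 char='m'
After 3 (w): row=5 col=5 char='s'
After 4 (b): row=5 col=0 char='m'
After 5 (h): row=5 col=0 char='m'
After 6 (l): row=5 col=1 char='o'
After 7 (j): row=5 col=1 char='o'
After 8 (h): row=5 col=0 char='m'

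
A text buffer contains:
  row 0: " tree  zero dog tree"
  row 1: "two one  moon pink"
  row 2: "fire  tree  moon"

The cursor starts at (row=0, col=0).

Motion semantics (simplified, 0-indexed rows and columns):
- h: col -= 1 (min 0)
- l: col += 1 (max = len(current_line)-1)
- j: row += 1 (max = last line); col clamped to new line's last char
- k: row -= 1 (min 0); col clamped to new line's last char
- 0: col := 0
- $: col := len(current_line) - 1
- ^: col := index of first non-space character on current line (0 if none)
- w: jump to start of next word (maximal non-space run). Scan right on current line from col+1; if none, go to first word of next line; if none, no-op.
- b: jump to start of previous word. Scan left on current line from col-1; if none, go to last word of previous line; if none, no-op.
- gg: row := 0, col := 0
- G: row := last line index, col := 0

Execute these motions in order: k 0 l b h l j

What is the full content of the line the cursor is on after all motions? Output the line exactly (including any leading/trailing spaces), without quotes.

After 1 (k): row=0 col=0 char='_'
After 2 (0): row=0 col=0 char='_'
After 3 (l): row=0 col=1 char='t'
After 4 (b): row=0 col=1 char='t'
After 5 (h): row=0 col=0 char='_'
After 6 (l): row=0 col=1 char='t'
After 7 (j): row=1 col=1 char='w'

Answer: two one  moon pink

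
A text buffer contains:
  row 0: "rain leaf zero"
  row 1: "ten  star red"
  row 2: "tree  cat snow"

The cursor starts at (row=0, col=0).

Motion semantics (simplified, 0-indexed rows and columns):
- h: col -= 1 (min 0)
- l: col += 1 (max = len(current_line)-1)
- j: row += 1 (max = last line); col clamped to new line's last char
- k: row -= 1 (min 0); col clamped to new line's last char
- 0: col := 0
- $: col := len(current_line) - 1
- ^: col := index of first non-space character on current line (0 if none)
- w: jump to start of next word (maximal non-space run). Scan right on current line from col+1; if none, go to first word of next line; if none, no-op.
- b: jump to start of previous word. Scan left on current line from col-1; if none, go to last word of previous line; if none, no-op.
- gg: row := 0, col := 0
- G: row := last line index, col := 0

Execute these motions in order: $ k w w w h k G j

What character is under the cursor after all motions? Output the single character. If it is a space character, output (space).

After 1 ($): row=0 col=13 char='o'
After 2 (k): row=0 col=13 char='o'
After 3 (w): row=1 col=0 char='t'
After 4 (w): row=1 col=5 char='s'
After 5 (w): row=1 col=10 char='r'
After 6 (h): row=1 col=9 char='_'
After 7 (k): row=0 col=9 char='_'
After 8 (G): row=2 col=0 char='t'
After 9 (j): row=2 col=0 char='t'

Answer: t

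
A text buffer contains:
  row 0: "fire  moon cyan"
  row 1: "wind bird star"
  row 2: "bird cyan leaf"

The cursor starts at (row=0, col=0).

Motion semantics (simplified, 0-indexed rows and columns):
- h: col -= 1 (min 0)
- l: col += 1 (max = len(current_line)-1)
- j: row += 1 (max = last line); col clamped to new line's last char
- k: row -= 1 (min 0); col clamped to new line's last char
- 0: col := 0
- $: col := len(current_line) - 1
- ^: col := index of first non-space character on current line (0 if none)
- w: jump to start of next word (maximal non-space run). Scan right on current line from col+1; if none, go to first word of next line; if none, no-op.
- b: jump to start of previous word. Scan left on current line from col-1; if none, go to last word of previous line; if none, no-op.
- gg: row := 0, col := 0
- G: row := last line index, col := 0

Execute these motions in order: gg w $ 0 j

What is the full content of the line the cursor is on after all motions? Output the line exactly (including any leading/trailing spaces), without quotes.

Answer: wind bird star

Derivation:
After 1 (gg): row=0 col=0 char='f'
After 2 (w): row=0 col=6 char='m'
After 3 ($): row=0 col=14 char='n'
After 4 (0): row=0 col=0 char='f'
After 5 (j): row=1 col=0 char='w'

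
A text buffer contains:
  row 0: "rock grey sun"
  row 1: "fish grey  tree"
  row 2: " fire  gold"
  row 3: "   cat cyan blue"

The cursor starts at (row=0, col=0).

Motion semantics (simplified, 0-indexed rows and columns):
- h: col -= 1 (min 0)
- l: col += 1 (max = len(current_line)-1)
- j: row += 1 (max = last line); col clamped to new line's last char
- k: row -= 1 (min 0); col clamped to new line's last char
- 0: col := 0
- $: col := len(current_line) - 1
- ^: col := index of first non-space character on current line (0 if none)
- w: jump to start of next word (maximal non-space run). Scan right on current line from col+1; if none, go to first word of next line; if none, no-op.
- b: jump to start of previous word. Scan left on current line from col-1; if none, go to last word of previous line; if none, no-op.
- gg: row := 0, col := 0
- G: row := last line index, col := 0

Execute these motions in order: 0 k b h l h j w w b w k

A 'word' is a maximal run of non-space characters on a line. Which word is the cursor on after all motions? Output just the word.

After 1 (0): row=0 col=0 char='r'
After 2 (k): row=0 col=0 char='r'
After 3 (b): row=0 col=0 char='r'
After 4 (h): row=0 col=0 char='r'
After 5 (l): row=0 col=1 char='o'
After 6 (h): row=0 col=0 char='r'
After 7 (j): row=1 col=0 char='f'
After 8 (w): row=1 col=5 char='g'
After 9 (w): row=1 col=11 char='t'
After 10 (b): row=1 col=5 char='g'
After 11 (w): row=1 col=11 char='t'
After 12 (k): row=0 col=11 char='u'

Answer: sun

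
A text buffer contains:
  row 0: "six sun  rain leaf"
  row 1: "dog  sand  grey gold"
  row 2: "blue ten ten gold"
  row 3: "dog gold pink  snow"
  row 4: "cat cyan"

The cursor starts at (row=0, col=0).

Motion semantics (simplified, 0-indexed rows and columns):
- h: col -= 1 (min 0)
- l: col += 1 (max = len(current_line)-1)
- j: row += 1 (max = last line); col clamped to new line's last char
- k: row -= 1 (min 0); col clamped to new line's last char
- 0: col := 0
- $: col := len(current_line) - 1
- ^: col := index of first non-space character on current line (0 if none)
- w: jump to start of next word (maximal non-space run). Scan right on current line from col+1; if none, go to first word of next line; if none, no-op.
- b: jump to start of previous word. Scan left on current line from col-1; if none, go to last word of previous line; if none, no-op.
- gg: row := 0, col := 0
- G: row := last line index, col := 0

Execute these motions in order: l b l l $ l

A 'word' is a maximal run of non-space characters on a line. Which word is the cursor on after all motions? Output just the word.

After 1 (l): row=0 col=1 char='i'
After 2 (b): row=0 col=0 char='s'
After 3 (l): row=0 col=1 char='i'
After 4 (l): row=0 col=2 char='x'
After 5 ($): row=0 col=17 char='f'
After 6 (l): row=0 col=17 char='f'

Answer: leaf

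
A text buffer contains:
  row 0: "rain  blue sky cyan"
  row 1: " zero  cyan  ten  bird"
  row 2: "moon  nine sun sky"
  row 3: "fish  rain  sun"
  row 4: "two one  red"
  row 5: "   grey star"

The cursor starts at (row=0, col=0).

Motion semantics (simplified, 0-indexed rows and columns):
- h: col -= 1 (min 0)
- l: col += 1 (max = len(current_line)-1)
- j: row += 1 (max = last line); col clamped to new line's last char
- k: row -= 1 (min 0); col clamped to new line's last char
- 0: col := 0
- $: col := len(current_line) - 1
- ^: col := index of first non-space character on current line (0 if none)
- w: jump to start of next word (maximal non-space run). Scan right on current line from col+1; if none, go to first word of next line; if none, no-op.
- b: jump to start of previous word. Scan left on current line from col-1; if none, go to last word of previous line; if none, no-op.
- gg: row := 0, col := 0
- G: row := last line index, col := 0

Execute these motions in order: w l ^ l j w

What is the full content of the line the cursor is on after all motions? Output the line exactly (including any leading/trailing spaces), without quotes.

Answer:  zero  cyan  ten  bird

Derivation:
After 1 (w): row=0 col=6 char='b'
After 2 (l): row=0 col=7 char='l'
After 3 (^): row=0 col=0 char='r'
After 4 (l): row=0 col=1 char='a'
After 5 (j): row=1 col=1 char='z'
After 6 (w): row=1 col=7 char='c'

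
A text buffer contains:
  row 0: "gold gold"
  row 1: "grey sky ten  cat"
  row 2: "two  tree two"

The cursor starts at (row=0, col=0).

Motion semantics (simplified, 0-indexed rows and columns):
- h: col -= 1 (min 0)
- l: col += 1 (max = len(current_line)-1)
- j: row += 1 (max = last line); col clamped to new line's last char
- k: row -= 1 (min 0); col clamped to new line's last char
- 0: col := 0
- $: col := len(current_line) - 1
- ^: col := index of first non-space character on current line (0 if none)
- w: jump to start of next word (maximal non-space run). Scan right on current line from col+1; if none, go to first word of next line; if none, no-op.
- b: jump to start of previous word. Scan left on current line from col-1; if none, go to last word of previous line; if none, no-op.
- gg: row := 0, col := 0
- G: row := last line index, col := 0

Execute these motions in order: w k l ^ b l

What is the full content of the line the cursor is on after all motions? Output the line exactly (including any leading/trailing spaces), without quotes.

Answer: gold gold

Derivation:
After 1 (w): row=0 col=5 char='g'
After 2 (k): row=0 col=5 char='g'
After 3 (l): row=0 col=6 char='o'
After 4 (^): row=0 col=0 char='g'
After 5 (b): row=0 col=0 char='g'
After 6 (l): row=0 col=1 char='o'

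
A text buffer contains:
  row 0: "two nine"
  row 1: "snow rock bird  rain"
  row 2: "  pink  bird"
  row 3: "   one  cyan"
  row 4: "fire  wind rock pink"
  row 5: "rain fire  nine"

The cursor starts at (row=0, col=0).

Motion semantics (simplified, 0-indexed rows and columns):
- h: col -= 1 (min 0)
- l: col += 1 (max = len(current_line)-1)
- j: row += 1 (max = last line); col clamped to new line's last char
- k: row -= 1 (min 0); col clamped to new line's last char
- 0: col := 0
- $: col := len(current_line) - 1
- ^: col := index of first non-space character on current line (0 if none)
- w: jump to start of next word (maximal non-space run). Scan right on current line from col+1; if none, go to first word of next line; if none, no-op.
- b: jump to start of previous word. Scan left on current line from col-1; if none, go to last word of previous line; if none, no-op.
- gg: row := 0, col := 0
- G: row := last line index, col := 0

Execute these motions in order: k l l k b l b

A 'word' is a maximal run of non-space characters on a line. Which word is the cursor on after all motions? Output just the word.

After 1 (k): row=0 col=0 char='t'
After 2 (l): row=0 col=1 char='w'
After 3 (l): row=0 col=2 char='o'
After 4 (k): row=0 col=2 char='o'
After 5 (b): row=0 col=0 char='t'
After 6 (l): row=0 col=1 char='w'
After 7 (b): row=0 col=0 char='t'

Answer: two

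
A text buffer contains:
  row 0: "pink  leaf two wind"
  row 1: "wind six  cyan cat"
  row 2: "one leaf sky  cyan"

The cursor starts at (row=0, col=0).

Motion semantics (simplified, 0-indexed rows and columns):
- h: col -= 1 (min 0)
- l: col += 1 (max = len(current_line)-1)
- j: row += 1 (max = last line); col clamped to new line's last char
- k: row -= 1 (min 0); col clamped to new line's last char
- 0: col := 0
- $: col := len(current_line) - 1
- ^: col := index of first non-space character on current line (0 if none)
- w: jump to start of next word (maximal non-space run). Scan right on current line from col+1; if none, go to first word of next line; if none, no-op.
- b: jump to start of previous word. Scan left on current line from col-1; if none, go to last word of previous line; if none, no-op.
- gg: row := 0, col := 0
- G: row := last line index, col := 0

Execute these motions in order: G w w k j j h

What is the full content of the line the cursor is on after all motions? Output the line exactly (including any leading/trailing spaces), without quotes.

Answer: one leaf sky  cyan

Derivation:
After 1 (G): row=2 col=0 char='o'
After 2 (w): row=2 col=4 char='l'
After 3 (w): row=2 col=9 char='s'
After 4 (k): row=1 col=9 char='_'
After 5 (j): row=2 col=9 char='s'
After 6 (j): row=2 col=9 char='s'
After 7 (h): row=2 col=8 char='_'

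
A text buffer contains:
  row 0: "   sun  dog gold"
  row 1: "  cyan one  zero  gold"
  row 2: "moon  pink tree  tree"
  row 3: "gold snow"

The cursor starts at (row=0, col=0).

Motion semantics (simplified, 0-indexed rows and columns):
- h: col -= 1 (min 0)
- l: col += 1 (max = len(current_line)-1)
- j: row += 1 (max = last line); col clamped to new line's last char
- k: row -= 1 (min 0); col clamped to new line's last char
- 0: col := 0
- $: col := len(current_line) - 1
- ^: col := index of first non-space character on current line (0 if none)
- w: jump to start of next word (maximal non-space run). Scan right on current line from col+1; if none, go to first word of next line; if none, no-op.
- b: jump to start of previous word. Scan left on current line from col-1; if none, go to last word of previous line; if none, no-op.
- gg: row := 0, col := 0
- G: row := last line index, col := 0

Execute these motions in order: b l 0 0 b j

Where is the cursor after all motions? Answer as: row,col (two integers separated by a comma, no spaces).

Answer: 1,0

Derivation:
After 1 (b): row=0 col=0 char='_'
After 2 (l): row=0 col=1 char='_'
After 3 (0): row=0 col=0 char='_'
After 4 (0): row=0 col=0 char='_'
After 5 (b): row=0 col=0 char='_'
After 6 (j): row=1 col=0 char='_'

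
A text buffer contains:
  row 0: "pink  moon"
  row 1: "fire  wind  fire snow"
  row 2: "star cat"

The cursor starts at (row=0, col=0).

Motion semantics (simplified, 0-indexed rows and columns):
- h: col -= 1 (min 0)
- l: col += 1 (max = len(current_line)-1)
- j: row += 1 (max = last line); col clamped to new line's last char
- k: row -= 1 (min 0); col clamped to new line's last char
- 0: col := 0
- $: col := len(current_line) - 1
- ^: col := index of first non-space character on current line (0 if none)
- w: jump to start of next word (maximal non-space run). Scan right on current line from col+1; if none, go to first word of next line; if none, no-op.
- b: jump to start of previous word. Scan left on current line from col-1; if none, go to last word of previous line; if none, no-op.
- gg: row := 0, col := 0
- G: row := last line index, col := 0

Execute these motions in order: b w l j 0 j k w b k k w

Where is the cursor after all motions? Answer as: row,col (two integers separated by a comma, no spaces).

After 1 (b): row=0 col=0 char='p'
After 2 (w): row=0 col=6 char='m'
After 3 (l): row=0 col=7 char='o'
After 4 (j): row=1 col=7 char='i'
After 5 (0): row=1 col=0 char='f'
After 6 (j): row=2 col=0 char='s'
After 7 (k): row=1 col=0 char='f'
After 8 (w): row=1 col=6 char='w'
After 9 (b): row=1 col=0 char='f'
After 10 (k): row=0 col=0 char='p'
After 11 (k): row=0 col=0 char='p'
After 12 (w): row=0 col=6 char='m'

Answer: 0,6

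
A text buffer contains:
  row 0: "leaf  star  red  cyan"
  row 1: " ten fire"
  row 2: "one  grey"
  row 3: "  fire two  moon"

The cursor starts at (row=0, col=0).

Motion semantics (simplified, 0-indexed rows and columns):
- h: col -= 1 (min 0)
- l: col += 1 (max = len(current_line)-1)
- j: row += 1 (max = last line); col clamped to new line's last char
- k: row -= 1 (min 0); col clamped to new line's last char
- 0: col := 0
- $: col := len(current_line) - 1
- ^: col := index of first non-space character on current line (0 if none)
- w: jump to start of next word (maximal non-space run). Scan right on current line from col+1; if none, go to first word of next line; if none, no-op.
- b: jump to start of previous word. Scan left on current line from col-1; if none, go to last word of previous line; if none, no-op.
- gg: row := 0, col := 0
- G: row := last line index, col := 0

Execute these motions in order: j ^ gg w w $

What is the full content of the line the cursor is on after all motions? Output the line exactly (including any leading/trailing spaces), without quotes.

After 1 (j): row=1 col=0 char='_'
After 2 (^): row=1 col=1 char='t'
After 3 (gg): row=0 col=0 char='l'
After 4 (w): row=0 col=6 char='s'
After 5 (w): row=0 col=12 char='r'
After 6 ($): row=0 col=20 char='n'

Answer: leaf  star  red  cyan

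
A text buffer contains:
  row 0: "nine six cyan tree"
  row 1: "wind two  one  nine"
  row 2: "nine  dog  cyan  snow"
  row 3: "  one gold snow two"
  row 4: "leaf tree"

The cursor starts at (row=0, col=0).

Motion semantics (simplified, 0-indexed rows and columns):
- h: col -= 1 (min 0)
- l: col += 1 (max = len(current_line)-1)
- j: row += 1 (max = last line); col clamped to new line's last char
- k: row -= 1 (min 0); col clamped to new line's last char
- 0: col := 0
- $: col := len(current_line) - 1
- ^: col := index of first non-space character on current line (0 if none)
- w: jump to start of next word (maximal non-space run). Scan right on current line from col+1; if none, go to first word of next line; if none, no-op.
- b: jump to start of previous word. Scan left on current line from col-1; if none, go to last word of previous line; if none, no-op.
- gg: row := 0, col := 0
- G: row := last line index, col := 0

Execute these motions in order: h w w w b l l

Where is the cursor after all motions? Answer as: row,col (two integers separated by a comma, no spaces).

After 1 (h): row=0 col=0 char='n'
After 2 (w): row=0 col=5 char='s'
After 3 (w): row=0 col=9 char='c'
After 4 (w): row=0 col=14 char='t'
After 5 (b): row=0 col=9 char='c'
After 6 (l): row=0 col=10 char='y'
After 7 (l): row=0 col=11 char='a'

Answer: 0,11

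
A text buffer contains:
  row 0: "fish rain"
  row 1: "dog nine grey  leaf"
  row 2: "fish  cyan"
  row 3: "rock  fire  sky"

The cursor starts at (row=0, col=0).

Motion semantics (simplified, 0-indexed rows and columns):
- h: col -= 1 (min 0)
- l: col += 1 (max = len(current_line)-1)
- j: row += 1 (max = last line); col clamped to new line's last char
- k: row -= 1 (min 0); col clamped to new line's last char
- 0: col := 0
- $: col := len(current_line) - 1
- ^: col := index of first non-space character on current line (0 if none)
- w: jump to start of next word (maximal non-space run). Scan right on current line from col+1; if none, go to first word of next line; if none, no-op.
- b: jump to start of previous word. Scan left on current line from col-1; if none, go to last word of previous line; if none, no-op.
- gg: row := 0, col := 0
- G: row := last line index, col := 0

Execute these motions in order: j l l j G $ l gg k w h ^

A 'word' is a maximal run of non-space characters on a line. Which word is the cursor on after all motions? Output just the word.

After 1 (j): row=1 col=0 char='d'
After 2 (l): row=1 col=1 char='o'
After 3 (l): row=1 col=2 char='g'
After 4 (j): row=2 col=2 char='s'
After 5 (G): row=3 col=0 char='r'
After 6 ($): row=3 col=14 char='y'
After 7 (l): row=3 col=14 char='y'
After 8 (gg): row=0 col=0 char='f'
After 9 (k): row=0 col=0 char='f'
After 10 (w): row=0 col=5 char='r'
After 11 (h): row=0 col=4 char='_'
After 12 (^): row=0 col=0 char='f'

Answer: fish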